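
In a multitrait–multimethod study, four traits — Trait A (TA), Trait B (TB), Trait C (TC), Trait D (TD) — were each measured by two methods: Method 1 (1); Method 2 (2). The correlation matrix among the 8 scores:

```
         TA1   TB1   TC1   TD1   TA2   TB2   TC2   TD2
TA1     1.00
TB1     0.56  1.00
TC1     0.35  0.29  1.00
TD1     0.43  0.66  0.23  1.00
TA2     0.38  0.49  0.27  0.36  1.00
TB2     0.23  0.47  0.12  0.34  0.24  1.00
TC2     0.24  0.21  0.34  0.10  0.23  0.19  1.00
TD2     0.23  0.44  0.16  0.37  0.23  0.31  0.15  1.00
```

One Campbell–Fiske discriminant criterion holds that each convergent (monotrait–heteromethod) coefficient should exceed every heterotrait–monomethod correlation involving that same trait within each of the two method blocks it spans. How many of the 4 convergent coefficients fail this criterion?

Each convergent coefficient versus the relevant comparison correlations:
TA (methods 1·2): 0.38 vs {0.56, 0.24, 0.35, 0.23, 0.43, 0.23} → fail.
TB (methods 1·2): 0.47 vs {0.56, 0.24, 0.29, 0.19, 0.66, 0.31} → fail.
TC (methods 1·2): 0.34 vs {0.35, 0.23, 0.29, 0.19, 0.23, 0.15} → fail.
TD (methods 1·2): 0.37 vs {0.43, 0.23, 0.66, 0.31, 0.23, 0.15} → fail.
4 of 4 fail.

4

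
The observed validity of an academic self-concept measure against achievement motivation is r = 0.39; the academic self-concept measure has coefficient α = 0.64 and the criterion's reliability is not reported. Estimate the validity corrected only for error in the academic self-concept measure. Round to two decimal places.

Single correction: r_c = r_obs / √r_xx = 0.39 / √0.64 = 0.39 / 0.8000 ≈ 0.49.

0.49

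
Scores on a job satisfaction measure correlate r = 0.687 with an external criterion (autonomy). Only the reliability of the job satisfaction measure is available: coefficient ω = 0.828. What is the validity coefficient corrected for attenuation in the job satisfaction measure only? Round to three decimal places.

0.755

Single correction: r_c = r_obs / √r_xx = 0.687 / √0.828 = 0.687 / 0.9099 ≈ 0.755.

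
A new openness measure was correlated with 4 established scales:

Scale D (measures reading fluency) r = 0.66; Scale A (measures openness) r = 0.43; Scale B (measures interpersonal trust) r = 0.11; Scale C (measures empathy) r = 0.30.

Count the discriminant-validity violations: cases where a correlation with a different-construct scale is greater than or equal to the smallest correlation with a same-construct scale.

Convergent (same construct = openness): Scale A.
Smallest convergent = 0.43. Discriminant values: 0.66, 0.11, 0.30; count ≥ 0.43 → 1.

1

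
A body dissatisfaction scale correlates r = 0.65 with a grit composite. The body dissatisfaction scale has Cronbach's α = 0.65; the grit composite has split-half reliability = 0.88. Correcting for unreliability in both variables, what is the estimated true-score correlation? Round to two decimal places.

r_true = r_obs / √(r_xx · r_yy) = 0.65 / √(0.65 × 0.88) = 0.65 / √0.5720 = 0.65 / 0.7563 ≈ 0.86.

0.86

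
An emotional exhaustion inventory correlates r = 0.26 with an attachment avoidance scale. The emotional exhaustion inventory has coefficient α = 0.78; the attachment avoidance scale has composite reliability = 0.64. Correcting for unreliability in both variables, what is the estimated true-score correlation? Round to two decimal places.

0.37

r_true = r_obs / √(r_xx · r_yy) = 0.26 / √(0.78 × 0.64) = 0.26 / √0.4992 = 0.26 / 0.7065 ≈ 0.37.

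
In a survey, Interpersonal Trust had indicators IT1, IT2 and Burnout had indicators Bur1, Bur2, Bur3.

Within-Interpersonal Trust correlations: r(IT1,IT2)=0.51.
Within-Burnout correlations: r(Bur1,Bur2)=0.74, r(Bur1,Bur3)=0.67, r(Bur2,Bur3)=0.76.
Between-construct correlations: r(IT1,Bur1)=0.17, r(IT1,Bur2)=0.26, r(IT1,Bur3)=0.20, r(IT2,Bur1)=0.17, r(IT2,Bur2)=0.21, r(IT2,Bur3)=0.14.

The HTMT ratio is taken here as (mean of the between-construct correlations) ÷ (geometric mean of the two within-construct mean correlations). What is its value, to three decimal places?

0.316

Mean heterotrait r = 1.15/6 = 0.1917.
Mean within-IT = 0.51/1 = 0.5100; mean within-Bur = 2.17/3 = 0.7233.
Geometric mean = √(0.5100 × 0.7233) = 0.6074.
HTMT = 0.1917 / 0.6074 = 0.316.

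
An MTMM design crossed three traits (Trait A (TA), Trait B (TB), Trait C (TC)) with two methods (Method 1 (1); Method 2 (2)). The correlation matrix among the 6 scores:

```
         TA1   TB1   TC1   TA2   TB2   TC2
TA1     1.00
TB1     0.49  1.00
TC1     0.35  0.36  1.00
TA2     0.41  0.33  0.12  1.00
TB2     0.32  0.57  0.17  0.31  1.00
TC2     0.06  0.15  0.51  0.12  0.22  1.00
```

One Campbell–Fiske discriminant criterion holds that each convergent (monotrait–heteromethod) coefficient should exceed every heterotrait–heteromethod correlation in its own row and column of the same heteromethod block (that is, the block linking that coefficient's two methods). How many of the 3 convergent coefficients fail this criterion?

0

Convergent coefficients and their comparison sets:
TA (methods 1·2): 0.41 vs {0.32, 0.33, 0.06, 0.12} → pass.
TB (methods 1·2): 0.57 vs {0.33, 0.32, 0.15, 0.17} → pass.
TC (methods 1·2): 0.51 vs {0.12, 0.06, 0.17, 0.15} → pass.
0 of 3 fail.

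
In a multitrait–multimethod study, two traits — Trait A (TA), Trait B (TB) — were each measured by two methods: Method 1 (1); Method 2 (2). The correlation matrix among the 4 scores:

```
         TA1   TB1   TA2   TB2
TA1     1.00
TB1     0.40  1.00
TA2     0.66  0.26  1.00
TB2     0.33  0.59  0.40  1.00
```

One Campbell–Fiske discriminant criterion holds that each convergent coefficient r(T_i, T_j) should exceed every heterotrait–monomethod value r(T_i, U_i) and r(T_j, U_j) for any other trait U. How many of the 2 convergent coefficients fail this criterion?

Convergent coefficients and their comparison sets:
TA (methods 1·2): 0.66 vs {0.40, 0.40} → pass.
TB (methods 1·2): 0.59 vs {0.40, 0.40} → pass.
0 of 2 fail.

0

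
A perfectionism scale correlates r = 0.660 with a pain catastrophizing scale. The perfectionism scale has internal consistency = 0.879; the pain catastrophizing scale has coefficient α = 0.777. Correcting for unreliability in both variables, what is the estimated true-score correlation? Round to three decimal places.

0.799

r_true = r_obs / √(r_xx · r_yy) = 0.660 / √(0.879 × 0.777) = 0.660 / √0.682983 = 0.660 / 0.8264 ≈ 0.799.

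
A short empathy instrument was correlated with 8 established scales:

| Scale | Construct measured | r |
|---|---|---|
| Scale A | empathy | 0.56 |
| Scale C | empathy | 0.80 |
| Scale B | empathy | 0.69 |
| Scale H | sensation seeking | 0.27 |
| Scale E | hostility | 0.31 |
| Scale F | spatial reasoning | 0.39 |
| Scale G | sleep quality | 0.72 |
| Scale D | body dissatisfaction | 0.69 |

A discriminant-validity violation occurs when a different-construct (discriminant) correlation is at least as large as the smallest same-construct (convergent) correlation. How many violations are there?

2

Convergent (same construct = empathy): Scale A, Scale C, Scale B.
Smallest convergent = 0.56. Discriminant values: 0.27, 0.31, 0.39, 0.72, 0.69; count ≥ 0.56 → 2.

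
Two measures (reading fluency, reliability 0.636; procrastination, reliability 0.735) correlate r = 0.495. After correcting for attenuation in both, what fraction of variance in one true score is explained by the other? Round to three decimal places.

0.524

Disattenuated r = 0.495 / √(0.636 × 0.735) = 0.495 / 0.6837 = 0.7240.
Shared true-score variance = 0.7240² = 0.5242 ≈ 0.524.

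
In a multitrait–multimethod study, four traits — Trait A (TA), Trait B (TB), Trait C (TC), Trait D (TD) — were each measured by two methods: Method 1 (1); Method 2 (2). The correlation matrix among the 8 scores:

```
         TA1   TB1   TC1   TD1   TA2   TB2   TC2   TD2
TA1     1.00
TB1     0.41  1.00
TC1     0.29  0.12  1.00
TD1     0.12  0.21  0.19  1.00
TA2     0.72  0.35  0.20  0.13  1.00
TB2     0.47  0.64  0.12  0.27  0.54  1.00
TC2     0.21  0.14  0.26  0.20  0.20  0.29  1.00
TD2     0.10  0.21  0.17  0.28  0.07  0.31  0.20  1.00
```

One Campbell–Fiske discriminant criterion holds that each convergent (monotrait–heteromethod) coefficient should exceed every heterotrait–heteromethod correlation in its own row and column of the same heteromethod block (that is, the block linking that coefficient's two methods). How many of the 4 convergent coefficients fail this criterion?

Convergent coefficients and their comparison sets:
TA (methods 1·2): 0.72 vs {0.47, 0.35, 0.21, 0.20, 0.10, 0.13} → pass.
TB (methods 1·2): 0.64 vs {0.35, 0.47, 0.14, 0.12, 0.21, 0.27} → pass.
TC (methods 1·2): 0.26 vs {0.20, 0.21, 0.12, 0.14, 0.17, 0.20} → pass.
TD (methods 1·2): 0.28 vs {0.13, 0.10, 0.27, 0.21, 0.20, 0.17} → pass.
0 of 4 fail.

0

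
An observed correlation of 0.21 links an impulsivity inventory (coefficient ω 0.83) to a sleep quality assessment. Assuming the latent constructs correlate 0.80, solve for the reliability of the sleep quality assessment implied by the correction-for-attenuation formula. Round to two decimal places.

0.08

r_true = r_obs / √(r_xx · r_yy) ⇒ 0.80 = 0.21 / √(0.83 · r_yy).
√(0.83 · r_yy) = 0.21 / 0.80 = 0.2625; 0.83 · r_yy = 0.0689; r_yy = 0.0689 / 0.83 ≈ 0.08.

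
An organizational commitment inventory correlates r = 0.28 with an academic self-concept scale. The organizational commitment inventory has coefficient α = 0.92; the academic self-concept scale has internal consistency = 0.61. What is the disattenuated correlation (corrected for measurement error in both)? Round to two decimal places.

0.37

r_true = r_obs / √(r_xx · r_yy) = 0.28 / √(0.92 × 0.61) = 0.28 / √0.5612 = 0.28 / 0.7491 ≈ 0.37.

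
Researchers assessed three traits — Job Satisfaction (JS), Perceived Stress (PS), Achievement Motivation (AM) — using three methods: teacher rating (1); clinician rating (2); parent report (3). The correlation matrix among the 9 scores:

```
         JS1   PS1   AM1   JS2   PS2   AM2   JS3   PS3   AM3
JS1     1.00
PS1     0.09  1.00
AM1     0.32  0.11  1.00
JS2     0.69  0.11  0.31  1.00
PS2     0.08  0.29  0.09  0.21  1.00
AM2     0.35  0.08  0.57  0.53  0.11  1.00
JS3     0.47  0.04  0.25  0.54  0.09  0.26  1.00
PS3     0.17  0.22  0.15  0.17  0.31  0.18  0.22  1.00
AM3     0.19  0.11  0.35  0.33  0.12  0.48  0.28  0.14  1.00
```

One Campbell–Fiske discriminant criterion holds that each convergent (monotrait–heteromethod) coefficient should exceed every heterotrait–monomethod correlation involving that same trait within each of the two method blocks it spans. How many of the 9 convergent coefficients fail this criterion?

Checking each validity diagonal entry against its comparison values:
JS (methods 1·2): 0.69 vs {0.09, 0.21, 0.32, 0.53} → pass.
JS (methods 1·3): 0.47 vs {0.09, 0.22, 0.32, 0.28} → pass.
JS (methods 2·3): 0.54 vs {0.21, 0.22, 0.53, 0.28} → pass.
PS (methods 1·2): 0.29 vs {0.09, 0.21, 0.11, 0.11} → pass.
PS (methods 1·3): 0.22 vs {0.09, 0.22, 0.11, 0.14} → fail.
PS (methods 2·3): 0.31 vs {0.21, 0.22, 0.11, 0.14} → pass.
AM (methods 1·2): 0.57 vs {0.32, 0.53, 0.11, 0.11} → pass.
AM (methods 1·3): 0.35 vs {0.32, 0.28, 0.11, 0.14} → pass.
AM (methods 2·3): 0.48 vs {0.53, 0.28, 0.11, 0.14} → fail.
2 of 9 fail.

2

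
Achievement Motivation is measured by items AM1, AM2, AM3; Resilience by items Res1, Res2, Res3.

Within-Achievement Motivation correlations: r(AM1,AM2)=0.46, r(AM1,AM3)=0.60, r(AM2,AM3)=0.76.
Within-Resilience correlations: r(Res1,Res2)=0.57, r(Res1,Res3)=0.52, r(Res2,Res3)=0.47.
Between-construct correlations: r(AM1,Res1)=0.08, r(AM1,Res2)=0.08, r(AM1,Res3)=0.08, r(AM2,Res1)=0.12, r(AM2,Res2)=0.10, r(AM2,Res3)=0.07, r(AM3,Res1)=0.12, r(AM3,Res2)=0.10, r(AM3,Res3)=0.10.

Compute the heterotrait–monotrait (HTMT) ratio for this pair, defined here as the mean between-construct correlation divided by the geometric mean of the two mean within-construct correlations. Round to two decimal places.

Mean heterotrait r = 0.85/9 = 0.0944.
Mean within-AM = 1.82/3 = 0.6067; mean within-Res = 1.56/3 = 0.5200.
Geometric mean = √(0.6067 × 0.5200) = 0.5617.
HTMT = 0.0944 / 0.5617 = 0.17.

0.17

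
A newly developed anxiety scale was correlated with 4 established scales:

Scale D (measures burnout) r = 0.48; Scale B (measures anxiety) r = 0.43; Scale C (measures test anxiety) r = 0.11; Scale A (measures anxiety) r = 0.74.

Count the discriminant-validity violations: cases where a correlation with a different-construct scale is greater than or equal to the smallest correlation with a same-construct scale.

Convergent (same construct = anxiety): Scale B, Scale A.
Smallest convergent = 0.43. Discriminant values: 0.48, 0.11; count ≥ 0.43 → 1.

1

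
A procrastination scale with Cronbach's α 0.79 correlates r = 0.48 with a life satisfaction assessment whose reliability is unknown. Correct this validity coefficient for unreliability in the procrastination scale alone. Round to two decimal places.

0.54

Single correction: r_c = r_obs / √r_xx = 0.48 / √0.79 = 0.48 / 0.8888 ≈ 0.54.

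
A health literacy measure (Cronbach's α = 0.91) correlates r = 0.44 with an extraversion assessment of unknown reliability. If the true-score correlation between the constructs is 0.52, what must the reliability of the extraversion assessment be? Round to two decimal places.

0.79

r_true = r_obs / √(r_xx · r_yy) ⇒ 0.52 = 0.44 / √(0.91 · r_yy).
√(0.91 · r_yy) = 0.44 / 0.52 = 0.8462; 0.91 · r_yy = 0.7161; r_yy = 0.7161 / 0.91 ≈ 0.79.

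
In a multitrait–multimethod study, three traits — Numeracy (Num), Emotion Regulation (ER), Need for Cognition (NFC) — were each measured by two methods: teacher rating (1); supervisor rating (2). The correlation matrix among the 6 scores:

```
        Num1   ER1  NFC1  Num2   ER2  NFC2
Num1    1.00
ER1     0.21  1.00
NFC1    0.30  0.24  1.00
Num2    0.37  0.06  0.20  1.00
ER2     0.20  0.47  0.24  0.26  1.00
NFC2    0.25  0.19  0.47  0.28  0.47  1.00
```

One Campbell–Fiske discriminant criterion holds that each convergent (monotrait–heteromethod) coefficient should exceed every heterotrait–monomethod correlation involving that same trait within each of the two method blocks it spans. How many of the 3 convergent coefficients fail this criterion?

Convergent coefficients and their comparison sets:
Num (methods 1·2): 0.37 vs {0.21, 0.26, 0.30, 0.28} → pass.
ER (methods 1·2): 0.47 vs {0.21, 0.26, 0.24, 0.47} → fail.
NFC (methods 1·2): 0.47 vs {0.30, 0.28, 0.24, 0.47} → fail.
2 of 3 fail.

2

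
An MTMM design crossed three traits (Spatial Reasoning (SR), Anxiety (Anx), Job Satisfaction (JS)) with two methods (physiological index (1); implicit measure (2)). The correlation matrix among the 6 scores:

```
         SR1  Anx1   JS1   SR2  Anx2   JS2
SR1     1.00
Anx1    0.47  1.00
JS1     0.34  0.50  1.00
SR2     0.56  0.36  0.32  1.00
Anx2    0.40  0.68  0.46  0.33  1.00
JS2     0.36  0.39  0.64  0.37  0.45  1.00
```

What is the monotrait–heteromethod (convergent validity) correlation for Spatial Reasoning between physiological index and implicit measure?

Same trait (SR), different methods: r(SR1, SR2) = 0.56.

0.56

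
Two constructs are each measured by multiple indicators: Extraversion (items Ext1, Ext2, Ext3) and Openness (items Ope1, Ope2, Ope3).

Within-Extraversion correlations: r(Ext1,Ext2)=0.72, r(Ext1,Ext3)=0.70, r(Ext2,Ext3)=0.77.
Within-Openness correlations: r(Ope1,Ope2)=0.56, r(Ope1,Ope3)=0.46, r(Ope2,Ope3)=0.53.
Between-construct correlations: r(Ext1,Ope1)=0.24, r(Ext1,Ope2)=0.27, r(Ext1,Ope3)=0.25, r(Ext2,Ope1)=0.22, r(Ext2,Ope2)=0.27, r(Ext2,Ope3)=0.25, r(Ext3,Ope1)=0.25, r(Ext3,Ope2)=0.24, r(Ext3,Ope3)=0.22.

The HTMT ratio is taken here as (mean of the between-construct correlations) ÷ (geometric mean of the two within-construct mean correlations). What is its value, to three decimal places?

0.400

Mean heterotrait r = 2.21/9 = 0.2456.
Mean within-Ext = 2.19/3 = 0.7300; mean within-Ope = 1.55/3 = 0.5167.
Geometric mean = √(0.7300 × 0.5167) = 0.6142.
HTMT = 0.2456 / 0.6142 = 0.400.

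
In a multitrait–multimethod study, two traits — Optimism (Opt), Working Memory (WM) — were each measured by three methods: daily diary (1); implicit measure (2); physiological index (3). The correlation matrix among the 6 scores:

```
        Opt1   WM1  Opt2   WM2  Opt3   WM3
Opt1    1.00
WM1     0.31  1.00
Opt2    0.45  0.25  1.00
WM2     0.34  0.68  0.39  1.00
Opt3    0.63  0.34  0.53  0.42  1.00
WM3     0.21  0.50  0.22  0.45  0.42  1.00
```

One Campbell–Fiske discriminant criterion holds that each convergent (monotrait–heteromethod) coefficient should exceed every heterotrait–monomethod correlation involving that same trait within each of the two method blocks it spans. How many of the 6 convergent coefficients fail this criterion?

0

Each convergent coefficient versus the relevant comparison correlations:
Opt (methods 1·2): 0.45 vs {0.31, 0.39} → pass.
Opt (methods 1·3): 0.63 vs {0.31, 0.42} → pass.
Opt (methods 2·3): 0.53 vs {0.39, 0.42} → pass.
WM (methods 1·2): 0.68 vs {0.31, 0.39} → pass.
WM (methods 1·3): 0.50 vs {0.31, 0.42} → pass.
WM (methods 2·3): 0.45 vs {0.39, 0.42} → pass.
0 of 6 fail.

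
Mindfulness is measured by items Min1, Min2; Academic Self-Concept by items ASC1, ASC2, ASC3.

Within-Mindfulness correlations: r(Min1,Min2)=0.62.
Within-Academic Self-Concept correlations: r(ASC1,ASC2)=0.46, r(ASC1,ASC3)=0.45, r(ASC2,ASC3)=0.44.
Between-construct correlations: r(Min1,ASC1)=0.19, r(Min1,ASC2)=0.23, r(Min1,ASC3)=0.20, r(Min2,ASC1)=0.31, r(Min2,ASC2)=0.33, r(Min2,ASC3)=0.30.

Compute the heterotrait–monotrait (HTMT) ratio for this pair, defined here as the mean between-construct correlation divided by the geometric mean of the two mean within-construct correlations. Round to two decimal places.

Mean between = 1.56/6 = 0.2600.
Mean within-Min = 0.62/1 = 0.6200; mean within-ASC = 1.35/3 = 0.4500.
Geometric mean = √(0.6200 × 0.4500) = 0.5282.
HTMT = 0.2600 / 0.5282 = 0.49.

0.49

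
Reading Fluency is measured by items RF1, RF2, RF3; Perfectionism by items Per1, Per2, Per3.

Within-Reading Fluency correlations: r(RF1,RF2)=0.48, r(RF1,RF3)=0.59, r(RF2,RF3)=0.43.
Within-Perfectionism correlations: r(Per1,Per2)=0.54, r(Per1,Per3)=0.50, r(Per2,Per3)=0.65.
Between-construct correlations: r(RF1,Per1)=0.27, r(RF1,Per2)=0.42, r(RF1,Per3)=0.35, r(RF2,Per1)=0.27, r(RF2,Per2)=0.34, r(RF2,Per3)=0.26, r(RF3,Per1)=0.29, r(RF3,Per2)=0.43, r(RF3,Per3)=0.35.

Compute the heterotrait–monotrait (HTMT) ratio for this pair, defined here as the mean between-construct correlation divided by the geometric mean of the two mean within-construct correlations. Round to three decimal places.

0.624

Mean between = 2.98/9 = 0.3311.
Mean within-RF = 1.50/3 = 0.5000; mean within-Per = 1.69/3 = 0.5633.
Geometric mean = √(0.5000 × 0.5633) = 0.5307.
HTMT = 0.3311 / 0.5307 = 0.624.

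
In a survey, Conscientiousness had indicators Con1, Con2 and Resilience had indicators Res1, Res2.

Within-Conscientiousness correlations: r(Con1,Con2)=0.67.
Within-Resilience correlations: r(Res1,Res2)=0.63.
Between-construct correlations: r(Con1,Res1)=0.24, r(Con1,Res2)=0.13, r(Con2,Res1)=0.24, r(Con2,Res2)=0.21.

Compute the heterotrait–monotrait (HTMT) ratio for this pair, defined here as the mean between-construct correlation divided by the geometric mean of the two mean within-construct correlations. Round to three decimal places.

Between-construct mean = 0.82/4 = 0.2050.
Mean within-Con = 0.67/1 = 0.6700; mean within-Res = 0.63/1 = 0.6300.
Geometric mean = √(0.6700 × 0.6300) = 0.6497.
HTMT = 0.2050 / 0.6497 = 0.316.

0.316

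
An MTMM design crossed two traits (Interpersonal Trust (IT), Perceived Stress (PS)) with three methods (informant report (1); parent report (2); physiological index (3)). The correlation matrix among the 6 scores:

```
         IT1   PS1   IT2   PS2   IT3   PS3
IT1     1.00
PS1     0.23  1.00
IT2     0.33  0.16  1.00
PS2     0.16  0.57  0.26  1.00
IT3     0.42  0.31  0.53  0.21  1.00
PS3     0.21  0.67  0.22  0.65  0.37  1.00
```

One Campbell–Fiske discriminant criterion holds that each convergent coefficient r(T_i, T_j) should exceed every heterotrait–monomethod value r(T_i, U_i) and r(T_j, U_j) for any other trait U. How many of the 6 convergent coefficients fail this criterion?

Checking each validity diagonal entry against its comparison values:
IT (methods 1·2): 0.33 vs {0.23, 0.26} → pass.
IT (methods 1·3): 0.42 vs {0.23, 0.37} → pass.
IT (methods 2·3): 0.53 vs {0.26, 0.37} → pass.
PS (methods 1·2): 0.57 vs {0.23, 0.26} → pass.
PS (methods 1·3): 0.67 vs {0.23, 0.37} → pass.
PS (methods 2·3): 0.65 vs {0.26, 0.37} → pass.
0 of 6 fail.

0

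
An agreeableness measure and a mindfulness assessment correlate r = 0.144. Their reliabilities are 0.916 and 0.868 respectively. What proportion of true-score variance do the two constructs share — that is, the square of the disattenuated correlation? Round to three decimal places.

0.026

Disattenuated r = 0.144 / √(0.916 × 0.868) = 0.144 / 0.8917 = 0.1615.
Shared true-score variance = 0.1615² = 0.0261 ≈ 0.026.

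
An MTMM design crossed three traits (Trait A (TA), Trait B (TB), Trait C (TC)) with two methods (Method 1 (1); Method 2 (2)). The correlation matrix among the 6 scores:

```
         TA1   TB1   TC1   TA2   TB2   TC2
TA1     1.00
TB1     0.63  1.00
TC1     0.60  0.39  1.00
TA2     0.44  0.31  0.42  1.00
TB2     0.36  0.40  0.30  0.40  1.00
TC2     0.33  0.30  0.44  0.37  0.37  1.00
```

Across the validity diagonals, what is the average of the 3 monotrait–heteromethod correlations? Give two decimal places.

0.43

Convergent values: 0.44, 0.40, 0.44; mean = 1.28/3 = 0.43.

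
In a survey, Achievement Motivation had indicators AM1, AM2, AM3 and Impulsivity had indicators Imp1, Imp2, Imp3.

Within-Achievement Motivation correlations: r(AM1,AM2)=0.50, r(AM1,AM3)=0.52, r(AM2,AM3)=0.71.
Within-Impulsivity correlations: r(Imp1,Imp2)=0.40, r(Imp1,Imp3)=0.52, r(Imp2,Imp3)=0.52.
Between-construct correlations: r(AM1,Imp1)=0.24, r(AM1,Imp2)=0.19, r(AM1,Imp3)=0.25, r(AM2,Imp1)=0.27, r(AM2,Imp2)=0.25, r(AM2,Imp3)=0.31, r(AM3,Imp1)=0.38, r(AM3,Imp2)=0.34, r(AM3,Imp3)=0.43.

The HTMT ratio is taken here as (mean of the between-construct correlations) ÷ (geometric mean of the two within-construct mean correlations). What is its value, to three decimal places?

0.562

Mean heterotrait r = 2.66/9 = 0.2956.
Mean within-AM = 1.73/3 = 0.5767; mean within-Imp = 1.44/3 = 0.4800.
Geometric mean = √(0.5767 × 0.4800) = 0.5261.
HTMT = 0.2956 / 0.5261 = 0.562.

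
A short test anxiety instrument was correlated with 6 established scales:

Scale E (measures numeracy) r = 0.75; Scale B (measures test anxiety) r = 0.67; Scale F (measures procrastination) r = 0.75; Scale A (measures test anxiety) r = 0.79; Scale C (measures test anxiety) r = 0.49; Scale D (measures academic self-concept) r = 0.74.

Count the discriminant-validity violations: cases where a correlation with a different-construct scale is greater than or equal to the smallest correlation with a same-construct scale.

Convergent (same construct = test anxiety): Scale B, Scale A, Scale C.
Smallest convergent = 0.49. Discriminant values: 0.75, 0.75, 0.74; count ≥ 0.49 → 3.

3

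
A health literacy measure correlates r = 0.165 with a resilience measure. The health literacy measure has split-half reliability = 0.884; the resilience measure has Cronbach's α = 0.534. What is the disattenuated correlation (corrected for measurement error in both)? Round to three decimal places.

r_true = r_obs / √(r_xx · r_yy) = 0.165 / √(0.884 × 0.534) = 0.165 / √0.472056 = 0.165 / 0.6871 ≈ 0.240.

0.240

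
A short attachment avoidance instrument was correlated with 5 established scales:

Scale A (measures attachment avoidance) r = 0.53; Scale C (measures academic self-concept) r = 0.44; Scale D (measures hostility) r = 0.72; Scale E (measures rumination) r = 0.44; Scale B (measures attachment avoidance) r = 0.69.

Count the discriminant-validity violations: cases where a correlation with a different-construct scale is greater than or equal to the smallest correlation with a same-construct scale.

1

Convergent (same construct = attachment avoidance): Scale A, Scale B.
Smallest convergent = 0.53. Discriminant values: 0.44, 0.72, 0.44; count ≥ 0.53 → 1.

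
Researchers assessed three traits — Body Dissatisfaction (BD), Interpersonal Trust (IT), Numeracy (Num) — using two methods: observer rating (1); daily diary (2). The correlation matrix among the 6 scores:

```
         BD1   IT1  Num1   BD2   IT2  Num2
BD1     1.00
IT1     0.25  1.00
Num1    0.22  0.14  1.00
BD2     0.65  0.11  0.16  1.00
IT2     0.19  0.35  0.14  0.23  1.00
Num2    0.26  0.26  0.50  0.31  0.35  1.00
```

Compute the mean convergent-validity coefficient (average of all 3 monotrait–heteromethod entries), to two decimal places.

Convergent values: 0.65, 0.35, 0.50; mean = 1.50/3 = 0.50.

0.50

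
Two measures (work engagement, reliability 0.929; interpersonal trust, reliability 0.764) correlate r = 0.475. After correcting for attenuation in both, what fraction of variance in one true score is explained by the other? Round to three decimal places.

Disattenuated r = 0.475 / √(0.929 × 0.764) = 0.475 / 0.8425 = 0.5638.
Shared true-score variance = 0.5638² = 0.3179 ≈ 0.318.

0.318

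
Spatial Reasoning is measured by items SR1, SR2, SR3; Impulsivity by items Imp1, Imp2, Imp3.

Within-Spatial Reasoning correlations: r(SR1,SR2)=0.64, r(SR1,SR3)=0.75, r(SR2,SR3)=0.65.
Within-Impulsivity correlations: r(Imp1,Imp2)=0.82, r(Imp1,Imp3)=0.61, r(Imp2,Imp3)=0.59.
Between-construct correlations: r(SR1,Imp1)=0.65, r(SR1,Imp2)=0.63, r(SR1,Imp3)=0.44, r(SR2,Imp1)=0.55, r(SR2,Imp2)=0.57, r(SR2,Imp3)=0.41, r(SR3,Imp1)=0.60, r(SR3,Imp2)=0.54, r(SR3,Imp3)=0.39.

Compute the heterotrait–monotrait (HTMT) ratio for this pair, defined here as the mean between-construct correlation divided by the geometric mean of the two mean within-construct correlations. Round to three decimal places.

Mean heterotrait r = 4.78/9 = 0.5311.
Mean within-SR = 2.04/3 = 0.6800; mean within-Imp = 2.02/3 = 0.6733.
Geometric mean = √(0.6800 × 0.6733) = 0.6766.
HTMT = 0.5311 / 0.6766 = 0.785.

0.785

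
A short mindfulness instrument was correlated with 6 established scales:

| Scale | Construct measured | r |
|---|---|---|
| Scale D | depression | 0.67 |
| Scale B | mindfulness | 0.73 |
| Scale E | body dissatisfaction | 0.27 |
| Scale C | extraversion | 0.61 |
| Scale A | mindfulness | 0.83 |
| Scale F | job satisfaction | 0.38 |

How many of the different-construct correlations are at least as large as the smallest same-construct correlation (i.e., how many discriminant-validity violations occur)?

Convergent (same construct = mindfulness): Scale B, Scale A.
Smallest convergent = 0.73. Discriminant values: 0.67, 0.27, 0.61, 0.38; count ≥ 0.73 → 0.

0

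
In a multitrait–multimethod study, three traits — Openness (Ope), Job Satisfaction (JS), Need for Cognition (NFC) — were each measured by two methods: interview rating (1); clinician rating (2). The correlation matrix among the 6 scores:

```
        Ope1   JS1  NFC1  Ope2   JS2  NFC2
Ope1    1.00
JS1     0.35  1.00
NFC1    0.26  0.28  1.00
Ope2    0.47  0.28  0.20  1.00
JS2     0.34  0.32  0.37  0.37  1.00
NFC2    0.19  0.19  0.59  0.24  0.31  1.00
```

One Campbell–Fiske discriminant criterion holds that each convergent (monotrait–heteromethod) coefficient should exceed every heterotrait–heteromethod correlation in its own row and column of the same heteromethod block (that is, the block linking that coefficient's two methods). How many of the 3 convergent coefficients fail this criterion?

1

Each convergent coefficient versus the relevant comparison correlations:
Ope (methods 1·2): 0.47 vs {0.34, 0.28, 0.19, 0.20} → pass.
JS (methods 1·2): 0.32 vs {0.28, 0.34, 0.19, 0.37} → fail.
NFC (methods 1·2): 0.59 vs {0.20, 0.19, 0.37, 0.19} → pass.
1 of 3 fail.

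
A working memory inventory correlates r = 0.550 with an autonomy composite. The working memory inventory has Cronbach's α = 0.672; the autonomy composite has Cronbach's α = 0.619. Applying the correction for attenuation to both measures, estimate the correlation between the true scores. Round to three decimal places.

r_true = r_obs / √(r_xx · r_yy) = 0.550 / √(0.672 × 0.619) = 0.550 / √0.415968 = 0.550 / 0.6450 ≈ 0.853.

0.853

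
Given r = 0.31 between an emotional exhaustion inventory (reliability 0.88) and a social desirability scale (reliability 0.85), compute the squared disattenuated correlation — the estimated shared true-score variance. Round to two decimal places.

0.13

Disattenuated r = 0.31 / √(0.88 × 0.85) = 0.31 / 0.8649 = 0.3584.
Shared true-score variance = 0.3584² = 0.1285 ≈ 0.13.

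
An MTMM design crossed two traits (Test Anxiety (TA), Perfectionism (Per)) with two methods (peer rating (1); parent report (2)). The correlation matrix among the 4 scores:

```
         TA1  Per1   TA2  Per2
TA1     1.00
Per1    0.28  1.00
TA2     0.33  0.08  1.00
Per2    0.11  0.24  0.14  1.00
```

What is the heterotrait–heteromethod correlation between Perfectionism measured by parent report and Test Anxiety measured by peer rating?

Different traits and methods: r(Per2, TA1) = 0.11.

0.11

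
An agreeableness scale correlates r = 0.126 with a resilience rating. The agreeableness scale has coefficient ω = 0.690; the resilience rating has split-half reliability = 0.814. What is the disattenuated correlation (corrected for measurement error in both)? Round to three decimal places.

0.168

r_true = r_obs / √(r_xx · r_yy) = 0.126 / √(0.690 × 0.814) = 0.126 / √0.561660 = 0.126 / 0.7494 ≈ 0.168.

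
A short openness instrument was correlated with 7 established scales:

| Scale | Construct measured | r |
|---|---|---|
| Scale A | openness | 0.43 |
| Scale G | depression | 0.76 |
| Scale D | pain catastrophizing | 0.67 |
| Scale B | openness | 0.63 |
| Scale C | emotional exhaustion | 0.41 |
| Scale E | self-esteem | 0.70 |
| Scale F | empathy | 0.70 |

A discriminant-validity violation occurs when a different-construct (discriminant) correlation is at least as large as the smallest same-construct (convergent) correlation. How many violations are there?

4

Convergent (same construct = openness): Scale A, Scale B.
Smallest convergent = 0.43. Discriminant values: 0.76, 0.67, 0.41, 0.70, 0.70; count ≥ 0.43 → 4.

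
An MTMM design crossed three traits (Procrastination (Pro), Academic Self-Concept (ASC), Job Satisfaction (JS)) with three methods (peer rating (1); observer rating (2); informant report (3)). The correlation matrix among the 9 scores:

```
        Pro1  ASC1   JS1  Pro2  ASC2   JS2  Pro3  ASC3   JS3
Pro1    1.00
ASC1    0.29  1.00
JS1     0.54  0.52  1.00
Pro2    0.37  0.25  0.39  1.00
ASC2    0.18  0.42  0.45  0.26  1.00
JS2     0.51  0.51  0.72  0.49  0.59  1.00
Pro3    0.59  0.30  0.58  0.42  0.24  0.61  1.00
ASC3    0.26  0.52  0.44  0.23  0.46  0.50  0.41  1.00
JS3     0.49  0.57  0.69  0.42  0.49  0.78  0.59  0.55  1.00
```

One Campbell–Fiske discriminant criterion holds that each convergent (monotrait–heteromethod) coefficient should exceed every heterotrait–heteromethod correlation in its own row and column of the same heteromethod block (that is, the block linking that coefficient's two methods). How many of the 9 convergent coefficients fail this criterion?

5

Convergent coefficients and their comparison sets:
Pro (methods 1·2): 0.37 vs {0.18, 0.25, 0.51, 0.39} → fail.
Pro (methods 1·3): 0.59 vs {0.26, 0.30, 0.49, 0.58} → pass.
Pro (methods 2·3): 0.42 vs {0.23, 0.24, 0.42, 0.61} → fail.
ASC (methods 1·2): 0.42 vs {0.25, 0.18, 0.51, 0.45} → fail.
ASC (methods 1·3): 0.52 vs {0.30, 0.26, 0.57, 0.44} → fail.
ASC (methods 2·3): 0.46 vs {0.24, 0.23, 0.49, 0.50} → fail.
JS (methods 1·2): 0.72 vs {0.39, 0.51, 0.45, 0.51} → pass.
JS (methods 1·3): 0.69 vs {0.58, 0.49, 0.44, 0.57} → pass.
JS (methods 2·3): 0.78 vs {0.61, 0.42, 0.50, 0.49} → pass.
5 of 9 fail.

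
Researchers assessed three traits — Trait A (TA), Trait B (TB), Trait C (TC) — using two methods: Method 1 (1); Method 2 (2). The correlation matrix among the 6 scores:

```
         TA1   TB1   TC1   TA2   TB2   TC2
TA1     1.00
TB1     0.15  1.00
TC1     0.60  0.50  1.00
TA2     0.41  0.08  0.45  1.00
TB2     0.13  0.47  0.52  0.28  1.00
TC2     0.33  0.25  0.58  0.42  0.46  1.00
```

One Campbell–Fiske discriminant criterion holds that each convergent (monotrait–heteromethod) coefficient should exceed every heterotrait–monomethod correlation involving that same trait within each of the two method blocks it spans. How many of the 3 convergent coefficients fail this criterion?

Convergent coefficients and their comparison sets:
TA (methods 1·2): 0.41 vs {0.15, 0.28, 0.60, 0.42} → fail.
TB (methods 1·2): 0.47 vs {0.15, 0.28, 0.50, 0.46} → fail.
TC (methods 1·2): 0.58 vs {0.60, 0.42, 0.50, 0.46} → fail.
3 of 3 fail.

3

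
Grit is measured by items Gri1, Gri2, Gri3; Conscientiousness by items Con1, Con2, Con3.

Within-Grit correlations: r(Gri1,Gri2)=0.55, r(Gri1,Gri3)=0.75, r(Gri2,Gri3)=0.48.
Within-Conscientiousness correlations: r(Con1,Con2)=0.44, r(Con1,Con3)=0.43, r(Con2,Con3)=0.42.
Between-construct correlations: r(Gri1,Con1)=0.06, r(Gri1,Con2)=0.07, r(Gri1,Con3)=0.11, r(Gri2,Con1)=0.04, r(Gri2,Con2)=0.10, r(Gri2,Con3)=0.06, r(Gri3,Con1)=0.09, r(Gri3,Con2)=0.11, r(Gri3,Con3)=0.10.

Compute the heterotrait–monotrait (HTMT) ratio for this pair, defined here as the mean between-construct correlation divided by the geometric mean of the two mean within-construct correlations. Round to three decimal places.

Mean heterotrait r = 0.74/9 = 0.0822.
Mean within-Gri = 1.78/3 = 0.5933; mean within-Con = 1.29/3 = 0.4300.
Geometric mean = √(0.5933 × 0.4300) = 0.5051.
HTMT = 0.0822 / 0.5051 = 0.163.

0.163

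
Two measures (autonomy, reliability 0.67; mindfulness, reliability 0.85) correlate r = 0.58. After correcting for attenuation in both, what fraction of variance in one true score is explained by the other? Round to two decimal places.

0.59

Disattenuated r = 0.58 / √(0.67 × 0.85) = 0.58 / 0.7547 = 0.7685.
Shared true-score variance = 0.7685² = 0.5906 ≈ 0.59.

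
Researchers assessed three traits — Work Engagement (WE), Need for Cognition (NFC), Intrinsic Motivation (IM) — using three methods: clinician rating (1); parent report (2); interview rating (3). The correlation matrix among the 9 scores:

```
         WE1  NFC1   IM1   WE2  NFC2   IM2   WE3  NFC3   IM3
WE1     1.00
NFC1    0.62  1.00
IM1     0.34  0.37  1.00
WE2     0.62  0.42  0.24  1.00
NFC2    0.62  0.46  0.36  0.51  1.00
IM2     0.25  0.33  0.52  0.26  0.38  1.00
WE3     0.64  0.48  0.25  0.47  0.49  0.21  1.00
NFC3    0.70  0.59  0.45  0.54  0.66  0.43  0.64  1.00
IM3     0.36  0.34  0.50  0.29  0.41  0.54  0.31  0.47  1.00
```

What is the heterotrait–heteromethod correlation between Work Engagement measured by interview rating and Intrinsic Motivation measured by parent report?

0.21

Different traits and methods: r(WE3, IM2) = 0.21.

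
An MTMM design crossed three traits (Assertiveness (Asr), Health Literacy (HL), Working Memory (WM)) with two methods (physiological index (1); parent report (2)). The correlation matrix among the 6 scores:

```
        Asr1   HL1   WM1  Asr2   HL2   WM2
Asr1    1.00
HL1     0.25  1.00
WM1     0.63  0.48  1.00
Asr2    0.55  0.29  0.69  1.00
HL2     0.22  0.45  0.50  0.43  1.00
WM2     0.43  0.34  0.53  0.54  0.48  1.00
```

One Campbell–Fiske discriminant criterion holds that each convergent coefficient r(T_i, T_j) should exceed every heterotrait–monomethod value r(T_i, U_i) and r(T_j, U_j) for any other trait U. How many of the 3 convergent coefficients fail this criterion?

Convergent coefficients and their comparison sets:
Asr (methods 1·2): 0.55 vs {0.25, 0.43, 0.63, 0.54} → fail.
HL (methods 1·2): 0.45 vs {0.25, 0.43, 0.48, 0.48} → fail.
WM (methods 1·2): 0.53 vs {0.63, 0.54, 0.48, 0.48} → fail.
3 of 3 fail.

3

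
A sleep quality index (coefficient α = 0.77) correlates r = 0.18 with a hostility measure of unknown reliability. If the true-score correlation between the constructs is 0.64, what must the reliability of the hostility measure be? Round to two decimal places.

r_true = r_obs / √(r_xx · r_yy) ⇒ 0.64 = 0.18 / √(0.77 · r_yy).
√(0.77 · r_yy) = 0.18 / 0.64 = 0.2813; 0.77 · r_yy = 0.0791; r_yy = 0.0791 / 0.77 ≈ 0.10.

0.10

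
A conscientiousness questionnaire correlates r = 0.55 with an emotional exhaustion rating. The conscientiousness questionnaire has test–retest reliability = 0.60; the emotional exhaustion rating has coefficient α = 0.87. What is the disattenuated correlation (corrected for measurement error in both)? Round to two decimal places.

r_true = r_obs / √(r_xx · r_yy) = 0.55 / √(0.60 × 0.87) = 0.55 / √0.5220 = 0.55 / 0.7225 ≈ 0.76.

0.76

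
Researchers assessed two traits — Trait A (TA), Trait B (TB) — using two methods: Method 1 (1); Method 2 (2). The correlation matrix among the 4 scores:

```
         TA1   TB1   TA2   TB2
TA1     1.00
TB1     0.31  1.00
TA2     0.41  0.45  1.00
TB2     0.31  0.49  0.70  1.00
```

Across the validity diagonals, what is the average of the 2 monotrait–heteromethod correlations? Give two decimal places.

Convergent values: 0.41, 0.49; mean = 0.90/2 = 0.45.

0.45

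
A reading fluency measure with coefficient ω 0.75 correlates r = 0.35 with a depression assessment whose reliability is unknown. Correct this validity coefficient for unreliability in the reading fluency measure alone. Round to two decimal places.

0.40

Single correction: r_c = r_obs / √r_xx = 0.35 / √0.75 = 0.35 / 0.8660 ≈ 0.40.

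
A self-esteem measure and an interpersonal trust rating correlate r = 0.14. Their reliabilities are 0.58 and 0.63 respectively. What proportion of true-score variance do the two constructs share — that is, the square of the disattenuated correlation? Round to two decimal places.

0.05

Disattenuated r = 0.14 / √(0.58 × 0.63) = 0.14 / 0.6045 = 0.2316.
Shared true-score variance = 0.2316² = 0.0536 ≈ 0.05.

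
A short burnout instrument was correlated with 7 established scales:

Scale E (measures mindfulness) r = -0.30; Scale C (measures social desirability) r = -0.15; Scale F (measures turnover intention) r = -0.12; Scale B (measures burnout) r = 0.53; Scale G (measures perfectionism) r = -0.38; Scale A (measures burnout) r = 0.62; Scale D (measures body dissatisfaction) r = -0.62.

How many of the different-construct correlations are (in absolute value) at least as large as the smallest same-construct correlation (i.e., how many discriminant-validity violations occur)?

Convergent (same construct = burnout): Scale B, Scale A.
Smallest convergent = 0.53. Discriminant |r|: 0.30, 0.15, 0.12, 0.38, 0.62; count ≥ 0.53 → 1.

1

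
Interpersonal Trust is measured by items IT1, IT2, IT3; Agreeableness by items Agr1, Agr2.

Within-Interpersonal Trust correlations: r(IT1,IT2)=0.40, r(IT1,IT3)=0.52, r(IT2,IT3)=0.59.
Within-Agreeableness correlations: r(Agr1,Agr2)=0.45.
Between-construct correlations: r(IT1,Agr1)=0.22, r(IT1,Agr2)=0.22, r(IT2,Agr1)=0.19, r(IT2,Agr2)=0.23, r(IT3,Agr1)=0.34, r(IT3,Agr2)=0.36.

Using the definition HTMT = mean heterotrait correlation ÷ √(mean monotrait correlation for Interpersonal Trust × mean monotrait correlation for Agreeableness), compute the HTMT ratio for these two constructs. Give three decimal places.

0.546

Mean heterotrait r = 1.56/6 = 0.2600.
Mean within-IT = 1.51/3 = 0.5033; mean within-Agr = 0.45/1 = 0.4500.
Geometric mean = √(0.5033 × 0.4500) = 0.4759.
HTMT = 0.2600 / 0.4759 = 0.546.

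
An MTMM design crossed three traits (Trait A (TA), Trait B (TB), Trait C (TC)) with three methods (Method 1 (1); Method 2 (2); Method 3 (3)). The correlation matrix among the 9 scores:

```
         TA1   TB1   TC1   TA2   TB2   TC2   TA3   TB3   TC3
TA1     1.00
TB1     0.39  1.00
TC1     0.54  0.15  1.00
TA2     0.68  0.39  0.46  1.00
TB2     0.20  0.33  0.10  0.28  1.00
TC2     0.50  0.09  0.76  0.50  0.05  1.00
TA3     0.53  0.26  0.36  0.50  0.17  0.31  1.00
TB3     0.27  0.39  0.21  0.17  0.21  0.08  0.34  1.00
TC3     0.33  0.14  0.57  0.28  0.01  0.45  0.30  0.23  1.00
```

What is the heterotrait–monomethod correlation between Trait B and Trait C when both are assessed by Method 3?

Different traits, same method: r(TB3, TC3) = 0.23.

0.23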